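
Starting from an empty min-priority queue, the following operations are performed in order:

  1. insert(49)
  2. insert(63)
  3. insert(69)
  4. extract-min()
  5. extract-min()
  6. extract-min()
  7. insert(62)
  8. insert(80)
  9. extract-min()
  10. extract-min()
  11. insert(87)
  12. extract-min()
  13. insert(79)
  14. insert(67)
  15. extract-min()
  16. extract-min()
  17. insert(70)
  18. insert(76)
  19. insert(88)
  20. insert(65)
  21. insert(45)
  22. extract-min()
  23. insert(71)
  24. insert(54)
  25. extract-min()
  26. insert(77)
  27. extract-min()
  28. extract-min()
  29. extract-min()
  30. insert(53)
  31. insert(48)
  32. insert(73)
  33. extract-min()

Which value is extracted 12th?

70

insert 49 → {49}
insert 63 → {49, 63}
insert 69 → {49, 63, 69}
extract-min → 49; now {63, 69}
extract-min → 63; now {69}
extract-min → 69; now {}
insert 62 → {62}
insert 80 → {62, 80}
extract-min → 62; now {80}
extract-min → 80; now {}
insert 87 → {87}
extract-min → 87; now {}
insert 79 → {79}
insert 67 → {67, 79}
extract-min → 67; now {79}
extract-min → 79; now {}
insert 70 → {70}
insert 76 → {70, 76}
insert 88 → {70, 76, 88}
insert 65 → {65, 70, 76, 88}
insert 45 → {45, 65, 70, 76, 88}
extract-min → 45; now {65, 70, 76, 88}
insert 71 → {65, 70, 71, 76, 88}
insert 54 → {54, 65, 70, 71, 76, 88}
extract-min → 54; now {65, 70, 71, 76, 88}
insert 77 → {65, 70, 71, 76, 77, 88}
extract-min → 65; now {70, 71, 76, 77, 88}
extract-min → 70; now {71, 76, 77, 88}
extract-min → 71; now {76, 77, 88}
insert 53 → {53, 76, 77, 88}
insert 48 → {48, 53, 76, 77, 88}
insert 73 → {48, 53, 73, 76, 77, 88}
extract-min → 48; now {53, 73, 76, 77, 88}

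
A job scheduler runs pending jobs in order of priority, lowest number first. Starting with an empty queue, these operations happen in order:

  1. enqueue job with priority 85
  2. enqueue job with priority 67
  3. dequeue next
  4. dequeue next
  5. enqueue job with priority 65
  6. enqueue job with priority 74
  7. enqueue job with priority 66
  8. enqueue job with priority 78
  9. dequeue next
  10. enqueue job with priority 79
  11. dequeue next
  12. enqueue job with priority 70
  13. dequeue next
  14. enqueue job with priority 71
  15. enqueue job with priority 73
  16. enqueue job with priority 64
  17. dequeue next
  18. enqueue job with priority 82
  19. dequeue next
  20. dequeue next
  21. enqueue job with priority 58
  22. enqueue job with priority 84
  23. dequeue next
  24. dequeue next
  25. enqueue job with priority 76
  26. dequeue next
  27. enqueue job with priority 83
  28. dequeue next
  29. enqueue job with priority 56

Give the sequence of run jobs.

67 → 85 → 65 → 66 → 70 → 64 → 71 → 73 → 58 → 74 → 76 → 78

insert 85 → {85}
insert 67 → {67, 85}
dequeue next → 67; now {85}
dequeue next → 85; now {}
insert 65 → {65}
insert 74 → {65, 74}
insert 66 → {65, 66, 74}
insert 78 → {65, 66, 74, 78}
dequeue next → 65; now {66, 74, 78}
insert 79 → {66, 74, 78, 79}
dequeue next → 66; now {74, 78, 79}
insert 70 → {70, 74, 78, 79}
dequeue next → 70; now {74, 78, 79}
insert 71 → {71, 74, 78, 79}
insert 73 → {71, 73, 74, 78, 79}
insert 64 → {64, 71, 73, 74, 78, 79}
dequeue next → 64; now {71, 73, 74, 78, 79}
insert 82 → {71, 73, 74, 78, 79, 82}
dequeue next → 71; now {73, 74, 78, 79, 82}
dequeue next → 73; now {74, 78, 79, 82}
insert 58 → {58, 74, 78, 79, 82}
insert 84 → {58, 74, 78, 79, 82, 84}
dequeue next → 58; now {74, 78, 79, 82, 84}
dequeue next → 74; now {78, 79, 82, 84}
insert 76 → {76, 78, 79, 82, 84}
dequeue next → 76; now {78, 79, 82, 84}
insert 83 → {78, 79, 82, 83, 84}
dequeue next → 78; now {79, 82, 83, 84}
insert 56 → {56, 79, 82, 83, 84}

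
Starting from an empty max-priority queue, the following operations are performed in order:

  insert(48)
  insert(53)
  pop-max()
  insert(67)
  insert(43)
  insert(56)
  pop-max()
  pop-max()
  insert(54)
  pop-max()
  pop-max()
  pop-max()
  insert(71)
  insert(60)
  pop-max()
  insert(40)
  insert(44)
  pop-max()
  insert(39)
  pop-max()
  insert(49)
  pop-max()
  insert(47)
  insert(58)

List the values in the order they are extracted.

[53, 67, 56, 54, 48, 43, 71, 60, 44, 49]

insert 48 → {48}
insert 53 → {53, 48}
pop-max → 53; now {48}
insert 67 → {67, 48}
insert 43 → {67, 48, 43}
insert 56 → {67, 56, 48, 43}
pop-max → 67; now {56, 48, 43}
pop-max → 56; now {48, 43}
insert 54 → {54, 48, 43}
pop-max → 54; now {48, 43}
pop-max → 48; now {43}
pop-max → 43; now {}
insert 71 → {71}
insert 60 → {71, 60}
pop-max → 71; now {60}
insert 40 → {60, 40}
insert 44 → {60, 44, 40}
pop-max → 60; now {44, 40}
insert 39 → {44, 40, 39}
pop-max → 44; now {40, 39}
insert 49 → {49, 40, 39}
pop-max → 49; now {40, 39}
insert 47 → {47, 40, 39}
insert 58 → {58, 47, 40, 39}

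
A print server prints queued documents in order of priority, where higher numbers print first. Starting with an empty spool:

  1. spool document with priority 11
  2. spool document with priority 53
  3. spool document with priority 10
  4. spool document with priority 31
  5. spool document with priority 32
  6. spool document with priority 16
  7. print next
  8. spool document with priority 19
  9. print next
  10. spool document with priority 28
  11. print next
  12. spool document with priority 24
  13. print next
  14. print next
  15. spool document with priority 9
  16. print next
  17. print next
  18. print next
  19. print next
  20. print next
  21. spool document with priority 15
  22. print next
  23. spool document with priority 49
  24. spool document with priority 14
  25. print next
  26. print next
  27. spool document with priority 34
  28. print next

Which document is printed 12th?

insert 11 → {11}
insert 53 → {53, 11}
insert 10 → {53, 11, 10}
insert 31 → {53, 31, 11, 10}
insert 32 → {53, 32, 31, 11, 10}
insert 16 → {53, 32, 31, 16, 11, 10}
print next → 53; now {32, 31, 16, 11, 10}
insert 19 → {32, 31, 19, 16, 11, 10}
print next → 32; now {31, 19, 16, 11, 10}
insert 28 → {31, 28, 19, 16, 11, 10}
print next → 31; now {28, 19, 16, 11, 10}
insert 24 → {28, 24, 19, 16, 11, 10}
print next → 28; now {24, 19, 16, 11, 10}
print next → 24; now {19, 16, 11, 10}
insert 9 → {19, 16, 11, 10, 9}
print next → 19; now {16, 11, 10, 9}
print next → 16; now {11, 10, 9}
print next → 11; now {10, 9}
print next → 10; now {9}
print next → 9; now {}
insert 15 → {15}
print next → 15; now {}
insert 49 → {49}
insert 14 → {49, 14}
print next → 49; now {14}
print next → 14; now {}
insert 34 → {34}
print next → 34; now {}

49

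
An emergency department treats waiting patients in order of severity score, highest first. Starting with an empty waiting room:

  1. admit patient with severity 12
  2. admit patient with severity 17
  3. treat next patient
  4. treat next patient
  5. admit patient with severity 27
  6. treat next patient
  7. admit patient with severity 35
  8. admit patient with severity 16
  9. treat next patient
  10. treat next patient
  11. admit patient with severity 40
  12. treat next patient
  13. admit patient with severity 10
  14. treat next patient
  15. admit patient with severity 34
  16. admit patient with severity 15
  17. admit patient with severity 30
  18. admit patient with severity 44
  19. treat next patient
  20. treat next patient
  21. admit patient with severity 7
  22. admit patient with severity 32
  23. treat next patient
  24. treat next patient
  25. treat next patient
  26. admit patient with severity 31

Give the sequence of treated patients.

insert 12 → {12}
insert 17 → {17, 12}
treat next patient → 17; now {12}
treat next patient → 12; now {}
insert 27 → {27}
treat next patient → 27; now {}
insert 35 → {35}
insert 16 → {35, 16}
treat next patient → 35; now {16}
treat next patient → 16; now {}
insert 40 → {40}
treat next patient → 40; now {}
insert 10 → {10}
treat next patient → 10; now {}
insert 34 → {34}
insert 15 → {34, 15}
insert 30 → {34, 30, 15}
insert 44 → {44, 34, 30, 15}
treat next patient → 44; now {34, 30, 15}
treat next patient → 34; now {30, 15}
insert 7 → {30, 15, 7}
insert 32 → {32, 30, 15, 7}
treat next patient → 32; now {30, 15, 7}
treat next patient → 30; now {15, 7}
treat next patient → 15; now {7}
insert 31 → {31, 7}

17 → 12 → 27 → 35 → 16 → 40 → 10 → 44 → 34 → 32 → 30 → 15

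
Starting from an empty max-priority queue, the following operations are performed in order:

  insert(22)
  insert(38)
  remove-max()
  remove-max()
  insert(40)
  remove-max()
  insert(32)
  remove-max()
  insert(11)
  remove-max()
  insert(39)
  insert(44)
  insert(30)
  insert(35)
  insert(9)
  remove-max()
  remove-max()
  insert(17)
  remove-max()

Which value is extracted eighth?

insert 22 → {22}
insert 38 → {38, 22}
remove-max → 38; now {22}
remove-max → 22; now {}
insert 40 → {40}
remove-max → 40; now {}
insert 32 → {32}
remove-max → 32; now {}
insert 11 → {11}
remove-max → 11; now {}
insert 39 → {39}
insert 44 → {44, 39}
insert 30 → {44, 39, 30}
insert 35 → {44, 39, 35, 30}
insert 9 → {44, 39, 35, 30, 9}
remove-max → 44; now {39, 35, 30, 9}
remove-max → 39; now {35, 30, 9}
insert 17 → {35, 30, 17, 9}
remove-max → 35; now {30, 17, 9}

35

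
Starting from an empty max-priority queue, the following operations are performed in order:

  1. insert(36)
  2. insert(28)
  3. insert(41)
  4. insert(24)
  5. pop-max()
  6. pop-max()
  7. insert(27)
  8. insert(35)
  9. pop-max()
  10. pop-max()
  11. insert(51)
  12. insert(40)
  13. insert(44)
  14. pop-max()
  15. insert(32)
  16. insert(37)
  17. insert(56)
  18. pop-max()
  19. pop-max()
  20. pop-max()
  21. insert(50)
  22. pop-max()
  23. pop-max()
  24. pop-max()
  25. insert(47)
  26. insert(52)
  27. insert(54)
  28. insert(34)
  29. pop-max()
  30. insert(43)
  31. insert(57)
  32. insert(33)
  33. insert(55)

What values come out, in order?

41, 36, 35, 28, 51, 56, 44, 40, 50, 37, 32, 54

insert 36 → {36}
insert 28 → {36, 28}
insert 41 → {41, 36, 28}
insert 24 → {41, 36, 28, 24}
pop-max → 41; now {36, 28, 24}
pop-max → 36; now {28, 24}
insert 27 → {28, 27, 24}
insert 35 → {35, 28, 27, 24}
pop-max → 35; now {28, 27, 24}
pop-max → 28; now {27, 24}
insert 51 → {51, 27, 24}
insert 40 → {51, 40, 27, 24}
insert 44 → {51, 44, 40, 27, 24}
pop-max → 51; now {44, 40, 27, 24}
insert 32 → {44, 40, 32, 27, 24}
insert 37 → {44, 40, 37, 32, 27, 24}
insert 56 → {56, 44, 40, 37, 32, 27, 24}
pop-max → 56; now {44, 40, 37, 32, 27, 24}
pop-max → 44; now {40, 37, 32, 27, 24}
pop-max → 40; now {37, 32, 27, 24}
insert 50 → {50, 37, 32, 27, 24}
pop-max → 50; now {37, 32, 27, 24}
pop-max → 37; now {32, 27, 24}
pop-max → 32; now {27, 24}
insert 47 → {47, 27, 24}
insert 52 → {52, 47, 27, 24}
insert 54 → {54, 52, 47, 27, 24}
insert 34 → {54, 52, 47, 34, 27, 24}
pop-max → 54; now {52, 47, 34, 27, 24}
insert 43 → {52, 47, 43, 34, 27, 24}
insert 57 → {57, 52, 47, 43, 34, 27, 24}
insert 33 → {57, 52, 47, 43, 34, 33, 27, 24}
insert 55 → {57, 55, 52, 47, 43, 34, 33, 27, 24}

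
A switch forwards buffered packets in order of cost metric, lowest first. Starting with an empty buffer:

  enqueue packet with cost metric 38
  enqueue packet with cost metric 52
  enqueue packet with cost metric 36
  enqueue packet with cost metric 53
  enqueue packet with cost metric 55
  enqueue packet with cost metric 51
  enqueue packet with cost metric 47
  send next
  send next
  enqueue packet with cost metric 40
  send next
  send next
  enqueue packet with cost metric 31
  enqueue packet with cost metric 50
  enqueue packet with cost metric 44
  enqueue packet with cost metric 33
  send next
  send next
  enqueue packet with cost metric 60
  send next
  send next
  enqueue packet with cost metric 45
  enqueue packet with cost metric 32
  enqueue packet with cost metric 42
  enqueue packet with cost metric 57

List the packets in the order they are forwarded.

insert 38 → {38}
insert 52 → {38, 52}
insert 36 → {36, 38, 52}
insert 53 → {36, 38, 52, 53}
insert 55 → {36, 38, 52, 53, 55}
insert 51 → {36, 38, 51, 52, 53, 55}
insert 47 → {36, 38, 47, 51, 52, 53, 55}
send next → 36; now {38, 47, 51, 52, 53, 55}
send next → 38; now {47, 51, 52, 53, 55}
insert 40 → {40, 47, 51, 52, 53, 55}
send next → 40; now {47, 51, 52, 53, 55}
send next → 47; now {51, 52, 53, 55}
insert 31 → {31, 51, 52, 53, 55}
insert 50 → {31, 50, 51, 52, 53, 55}
insert 44 → {31, 44, 50, 51, 52, 53, 55}
insert 33 → {31, 33, 44, 50, 51, 52, 53, 55}
send next → 31; now {33, 44, 50, 51, 52, 53, 55}
send next → 33; now {44, 50, 51, 52, 53, 55}
insert 60 → {44, 50, 51, 52, 53, 55, 60}
send next → 44; now {50, 51, 52, 53, 55, 60}
send next → 50; now {51, 52, 53, 55, 60}
insert 45 → {45, 51, 52, 53, 55, 60}
insert 32 → {32, 45, 51, 52, 53, 55, 60}
insert 42 → {32, 42, 45, 51, 52, 53, 55, 60}
insert 57 → {32, 42, 45, 51, 52, 53, 55, 57, 60}

[36, 38, 40, 47, 31, 33, 44, 50]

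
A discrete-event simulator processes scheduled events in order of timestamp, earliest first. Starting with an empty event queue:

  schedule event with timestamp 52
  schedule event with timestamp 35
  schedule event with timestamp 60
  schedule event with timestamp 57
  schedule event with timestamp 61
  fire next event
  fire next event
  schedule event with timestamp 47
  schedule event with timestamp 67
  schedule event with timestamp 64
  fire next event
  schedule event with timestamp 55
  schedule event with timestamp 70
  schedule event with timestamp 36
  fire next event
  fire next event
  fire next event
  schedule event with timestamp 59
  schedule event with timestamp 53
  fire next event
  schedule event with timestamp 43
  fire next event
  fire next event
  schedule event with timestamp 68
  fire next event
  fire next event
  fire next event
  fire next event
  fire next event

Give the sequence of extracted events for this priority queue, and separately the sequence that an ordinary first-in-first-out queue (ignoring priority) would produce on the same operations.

priority queue: [35, 52, 47, 36, 55, 57, 53, 43, 59, 60, 61, 64, 67, 68]; FIFO queue: 52 → 35 → 60 → 57 → 61 → 47 → 67 → 64 → 55 → 70 → 36 → 59 → 53 → 43

insert 52 → {52}
insert 35 → {35, 52}
insert 60 → {35, 52, 60}
insert 57 → {35, 52, 57, 60}
insert 61 → {35, 52, 57, 60, 61}
fire next event → 35; now {52, 57, 60, 61}
fire next event → 52; now {57, 60, 61}
insert 47 → {47, 57, 60, 61}
insert 67 → {47, 57, 60, 61, 67}
insert 64 → {47, 57, 60, 61, 64, 67}
fire next event → 47; now {57, 60, 61, 64, 67}
insert 55 → {55, 57, 60, 61, 64, 67}
insert 70 → {55, 57, 60, 61, 64, 67, 70}
insert 36 → {36, 55, 57, 60, 61, 64, 67, 70}
fire next event → 36; now {55, 57, 60, 61, 64, 67, 70}
fire next event → 55; now {57, 60, 61, 64, 67, 70}
fire next event → 57; now {60, 61, 64, 67, 70}
insert 59 → {59, 60, 61, 64, 67, 70}
insert 53 → {53, 59, 60, 61, 64, 67, 70}
fire next event → 53; now {59, 60, 61, 64, 67, 70}
insert 43 → {43, 59, 60, 61, 64, 67, 70}
fire next event → 43; now {59, 60, 61, 64, 67, 70}
fire next event → 59; now {60, 61, 64, 67, 70}
insert 68 → {60, 61, 64, 67, 68, 70}
fire next event → 60; now {61, 64, 67, 68, 70}
fire next event → 61; now {64, 67, 68, 70}
fire next event → 64; now {67, 68, 70}
fire next event → 67; now {68, 70}
fire next event → 68; now {70}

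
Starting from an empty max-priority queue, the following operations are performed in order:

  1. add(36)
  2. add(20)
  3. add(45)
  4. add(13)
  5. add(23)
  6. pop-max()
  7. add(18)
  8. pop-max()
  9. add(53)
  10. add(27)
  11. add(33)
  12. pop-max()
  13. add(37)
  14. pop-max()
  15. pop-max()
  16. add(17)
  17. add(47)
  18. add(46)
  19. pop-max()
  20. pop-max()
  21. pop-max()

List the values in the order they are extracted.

insert 36 → {36}
insert 20 → {36, 20}
insert 45 → {45, 36, 20}
insert 13 → {45, 36, 20, 13}
insert 23 → {45, 36, 23, 20, 13}
pop-max → 45; now {36, 23, 20, 13}
insert 18 → {36, 23, 20, 18, 13}
pop-max → 36; now {23, 20, 18, 13}
insert 53 → {53, 23, 20, 18, 13}
insert 27 → {53, 27, 23, 20, 18, 13}
insert 33 → {53, 33, 27, 23, 20, 18, 13}
pop-max → 53; now {33, 27, 23, 20, 18, 13}
insert 37 → {37, 33, 27, 23, 20, 18, 13}
pop-max → 37; now {33, 27, 23, 20, 18, 13}
pop-max → 33; now {27, 23, 20, 18, 13}
insert 17 → {27, 23, 20, 18, 17, 13}
insert 47 → {47, 27, 23, 20, 18, 17, 13}
insert 46 → {47, 46, 27, 23, 20, 18, 17, 13}
pop-max → 47; now {46, 27, 23, 20, 18, 17, 13}
pop-max → 46; now {27, 23, 20, 18, 17, 13}
pop-max → 27; now {23, 20, 18, 17, 13}

45 → 36 → 53 → 37 → 33 → 47 → 46 → 27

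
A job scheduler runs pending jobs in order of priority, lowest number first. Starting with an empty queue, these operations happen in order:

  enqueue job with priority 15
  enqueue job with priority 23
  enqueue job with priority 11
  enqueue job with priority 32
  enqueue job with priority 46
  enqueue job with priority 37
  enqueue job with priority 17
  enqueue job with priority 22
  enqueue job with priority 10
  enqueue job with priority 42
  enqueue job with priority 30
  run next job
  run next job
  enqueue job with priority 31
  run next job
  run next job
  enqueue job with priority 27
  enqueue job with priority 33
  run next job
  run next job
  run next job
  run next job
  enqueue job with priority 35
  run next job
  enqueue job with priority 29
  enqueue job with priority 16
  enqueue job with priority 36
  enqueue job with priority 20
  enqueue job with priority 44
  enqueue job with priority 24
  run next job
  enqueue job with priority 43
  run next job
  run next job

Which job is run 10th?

16

insert 15 → {15}
insert 23 → {15, 23}
insert 11 → {11, 15, 23}
insert 32 → {11, 15, 23, 32}
insert 46 → {11, 15, 23, 32, 46}
insert 37 → {11, 15, 23, 32, 37, 46}
insert 17 → {11, 15, 17, 23, 32, 37, 46}
insert 22 → {11, 15, 17, 22, 23, 32, 37, 46}
insert 10 → {10, 11, 15, 17, 22, 23, 32, 37, 46}
insert 42 → {10, 11, 15, 17, 22, 23, 32, 37, 42, 46}
insert 30 → {10, 11, 15, 17, 22, 23, 30, 32, 37, 42, 46}
run next job → 10; now {11, 15, 17, 22, 23, 30, 32, 37, 42, 46}
run next job → 11; now {15, 17, 22, 23, 30, 32, 37, 42, 46}
insert 31 → {15, 17, 22, 23, 30, 31, 32, 37, 42, 46}
run next job → 15; now {17, 22, 23, 30, 31, 32, 37, 42, 46}
run next job → 17; now {22, 23, 30, 31, 32, 37, 42, 46}
insert 27 → {22, 23, 27, 30, 31, 32, 37, 42, 46}
insert 33 → {22, 23, 27, 30, 31, 32, 33, 37, 42, 46}
run next job → 22; now {23, 27, 30, 31, 32, 33, 37, 42, 46}
run next job → 23; now {27, 30, 31, 32, 33, 37, 42, 46}
run next job → 27; now {30, 31, 32, 33, 37, 42, 46}
run next job → 30; now {31, 32, 33, 37, 42, 46}
insert 35 → {31, 32, 33, 35, 37, 42, 46}
run next job → 31; now {32, 33, 35, 37, 42, 46}
insert 29 → {29, 32, 33, 35, 37, 42, 46}
insert 16 → {16, 29, 32, 33, 35, 37, 42, 46}
insert 36 → {16, 29, 32, 33, 35, 36, 37, 42, 46}
insert 20 → {16, 20, 29, 32, 33, 35, 36, 37, 42, 46}
insert 44 → {16, 20, 29, 32, 33, 35, 36, 37, 42, 44, 46}
insert 24 → {16, 20, 24, 29, 32, 33, 35, 36, 37, 42, 44, 46}
run next job → 16; now {20, 24, 29, 32, 33, 35, 36, 37, 42, 44, 46}
insert 43 → {20, 24, 29, 32, 33, 35, 36, 37, 42, 43, 44, 46}
run next job → 20; now {24, 29, 32, 33, 35, 36, 37, 42, 43, 44, 46}
run next job → 24; now {29, 32, 33, 35, 36, 37, 42, 43, 44, 46}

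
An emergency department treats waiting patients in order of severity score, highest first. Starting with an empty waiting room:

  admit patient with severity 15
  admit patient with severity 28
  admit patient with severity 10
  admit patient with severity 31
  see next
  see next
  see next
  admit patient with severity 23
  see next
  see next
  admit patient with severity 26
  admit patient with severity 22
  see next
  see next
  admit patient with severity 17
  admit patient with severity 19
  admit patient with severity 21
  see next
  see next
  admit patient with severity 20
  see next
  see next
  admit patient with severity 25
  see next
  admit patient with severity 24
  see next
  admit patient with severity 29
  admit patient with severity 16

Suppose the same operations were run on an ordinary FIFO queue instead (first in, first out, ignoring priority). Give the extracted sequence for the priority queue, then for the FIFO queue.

insert 15 → {15}
insert 28 → {28, 15}
insert 10 → {28, 15, 10}
insert 31 → {31, 28, 15, 10}
see next → 31; now {28, 15, 10}
see next → 28; now {15, 10}
see next → 15; now {10}
insert 23 → {23, 10}
see next → 23; now {10}
see next → 10; now {}
insert 26 → {26}
insert 22 → {26, 22}
see next → 26; now {22}
see next → 22; now {}
insert 17 → {17}
insert 19 → {19, 17}
insert 21 → {21, 19, 17}
see next → 21; now {19, 17}
see next → 19; now {17}
insert 20 → {20, 17}
see next → 20; now {17}
see next → 17; now {}
insert 25 → {25}
see next → 25; now {}
insert 24 → {24}
see next → 24; now {}
insert 29 → {29}
insert 16 → {29, 16}

priority queue: 31 → 28 → 15 → 23 → 10 → 26 → 22 → 21 → 19 → 20 → 17 → 25 → 24; FIFO queue: [15, 28, 10, 31, 23, 26, 22, 17, 19, 21, 20, 25, 24]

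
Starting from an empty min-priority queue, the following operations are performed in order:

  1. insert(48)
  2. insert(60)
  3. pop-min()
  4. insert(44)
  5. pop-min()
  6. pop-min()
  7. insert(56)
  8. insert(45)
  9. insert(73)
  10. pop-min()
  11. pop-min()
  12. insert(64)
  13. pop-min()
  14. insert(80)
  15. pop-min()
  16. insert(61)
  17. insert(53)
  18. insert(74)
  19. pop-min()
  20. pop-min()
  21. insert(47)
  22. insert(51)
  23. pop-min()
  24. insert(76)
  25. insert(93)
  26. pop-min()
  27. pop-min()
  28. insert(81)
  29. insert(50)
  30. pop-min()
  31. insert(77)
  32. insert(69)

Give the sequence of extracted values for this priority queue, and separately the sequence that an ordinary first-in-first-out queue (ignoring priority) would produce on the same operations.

insert 48 → {48}
insert 60 → {48, 60}
pop-min → 48; now {60}
insert 44 → {44, 60}
pop-min → 44; now {60}
pop-min → 60; now {}
insert 56 → {56}
insert 45 → {45, 56}
insert 73 → {45, 56, 73}
pop-min → 45; now {56, 73}
pop-min → 56; now {73}
insert 64 → {64, 73}
pop-min → 64; now {73}
insert 80 → {73, 80}
pop-min → 73; now {80}
insert 61 → {61, 80}
insert 53 → {53, 61, 80}
insert 74 → {53, 61, 74, 80}
pop-min → 53; now {61, 74, 80}
pop-min → 61; now {74, 80}
insert 47 → {47, 74, 80}
insert 51 → {47, 51, 74, 80}
pop-min → 47; now {51, 74, 80}
insert 76 → {51, 74, 76, 80}
insert 93 → {51, 74, 76, 80, 93}
pop-min → 51; now {74, 76, 80, 93}
pop-min → 74; now {76, 80, 93}
insert 81 → {76, 80, 81, 93}
insert 50 → {50, 76, 80, 81, 93}
pop-min → 50; now {76, 80, 81, 93}
insert 77 → {76, 77, 80, 81, 93}
insert 69 → {69, 76, 77, 80, 81, 93}

priority queue: 48 → 44 → 60 → 45 → 56 → 64 → 73 → 53 → 61 → 47 → 51 → 74 → 50; FIFO queue: 48, 60, 44, 56, 45, 73, 64, 80, 61, 53, 74, 47, 51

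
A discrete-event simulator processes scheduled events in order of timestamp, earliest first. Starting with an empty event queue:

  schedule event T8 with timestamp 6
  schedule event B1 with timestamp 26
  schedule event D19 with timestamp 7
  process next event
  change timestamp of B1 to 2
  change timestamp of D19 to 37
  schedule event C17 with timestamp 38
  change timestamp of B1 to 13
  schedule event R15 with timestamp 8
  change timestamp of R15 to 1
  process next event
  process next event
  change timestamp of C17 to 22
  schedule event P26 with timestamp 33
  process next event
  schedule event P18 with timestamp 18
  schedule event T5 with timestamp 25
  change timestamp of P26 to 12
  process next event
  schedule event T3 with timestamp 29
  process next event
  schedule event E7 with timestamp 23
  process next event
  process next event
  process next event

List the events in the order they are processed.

add T8 (timestamp 6) → {T8:6}
add B1 (timestamp 26) → {T8:6, B1:26}
add D19 (timestamp 7) → {T8:6, D19:7, B1:26}
process next event → T8; now {D19:7, B1:26}
update B1 to timestamp 2 → {B1:2, D19:7}
update D19 to timestamp 37 → {B1:2, D19:37}
add C17 (timestamp 38) → {B1:2, D19:37, C17:38}
update B1 to timestamp 13 → {B1:13, D19:37, C17:38}
add R15 (timestamp 8) → {R15:8, B1:13, D19:37, C17:38}
update R15 to timestamp 1 → {R15:1, B1:13, D19:37, C17:38}
process next event → R15; now {B1:13, D19:37, C17:38}
process next event → B1; now {D19:37, C17:38}
update C17 to timestamp 22 → {C17:22, D19:37}
add P26 (timestamp 33) → {C17:22, P26:33, D19:37}
process next event → C17; now {P26:33, D19:37}
add P18 (timestamp 18) → {P18:18, P26:33, D19:37}
add T5 (timestamp 25) → {P18:18, T5:25, P26:33, D19:37}
update P26 to timestamp 12 → {P26:12, P18:18, T5:25, D19:37}
process next event → P26; now {P18:18, T5:25, D19:37}
add T3 (timestamp 29) → {P18:18, T5:25, T3:29, D19:37}
process next event → P18; now {T5:25, T3:29, D19:37}
add E7 (timestamp 23) → {E7:23, T5:25, T3:29, D19:37}
process next event → E7; now {T5:25, T3:29, D19:37}
process next event → T5; now {T3:29, D19:37}
process next event → T3; now {D19:37}

T8, R15, B1, C17, P26, P18, E7, T5, T3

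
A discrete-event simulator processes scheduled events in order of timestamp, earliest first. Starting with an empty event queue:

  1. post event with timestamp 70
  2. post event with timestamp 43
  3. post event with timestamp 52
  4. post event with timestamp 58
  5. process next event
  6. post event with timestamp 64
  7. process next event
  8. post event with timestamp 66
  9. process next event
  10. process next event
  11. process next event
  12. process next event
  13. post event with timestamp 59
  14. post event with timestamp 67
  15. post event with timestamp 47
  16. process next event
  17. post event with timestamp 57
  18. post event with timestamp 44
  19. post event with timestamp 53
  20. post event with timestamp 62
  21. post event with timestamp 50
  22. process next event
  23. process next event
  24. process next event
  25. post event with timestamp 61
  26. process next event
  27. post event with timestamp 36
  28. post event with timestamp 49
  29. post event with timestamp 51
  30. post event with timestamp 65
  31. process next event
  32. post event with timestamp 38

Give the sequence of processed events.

43, 52, 58, 64, 66, 70, 47, 44, 50, 53, 57, 36

insert 70 → {70}
insert 43 → {43, 70}
insert 52 → {43, 52, 70}
insert 58 → {43, 52, 58, 70}
process next event → 43; now {52, 58, 70}
insert 64 → {52, 58, 64, 70}
process next event → 52; now {58, 64, 70}
insert 66 → {58, 64, 66, 70}
process next event → 58; now {64, 66, 70}
process next event → 64; now {66, 70}
process next event → 66; now {70}
process next event → 70; now {}
insert 59 → {59}
insert 67 → {59, 67}
insert 47 → {47, 59, 67}
process next event → 47; now {59, 67}
insert 57 → {57, 59, 67}
insert 44 → {44, 57, 59, 67}
insert 53 → {44, 53, 57, 59, 67}
insert 62 → {44, 53, 57, 59, 62, 67}
insert 50 → {44, 50, 53, 57, 59, 62, 67}
process next event → 44; now {50, 53, 57, 59, 62, 67}
process next event → 50; now {53, 57, 59, 62, 67}
process next event → 53; now {57, 59, 62, 67}
insert 61 → {57, 59, 61, 62, 67}
process next event → 57; now {59, 61, 62, 67}
insert 36 → {36, 59, 61, 62, 67}
insert 49 → {36, 49, 59, 61, 62, 67}
insert 51 → {36, 49, 51, 59, 61, 62, 67}
insert 65 → {36, 49, 51, 59, 61, 62, 65, 67}
process next event → 36; now {49, 51, 59, 61, 62, 65, 67}
insert 38 → {38, 49, 51, 59, 61, 62, 65, 67}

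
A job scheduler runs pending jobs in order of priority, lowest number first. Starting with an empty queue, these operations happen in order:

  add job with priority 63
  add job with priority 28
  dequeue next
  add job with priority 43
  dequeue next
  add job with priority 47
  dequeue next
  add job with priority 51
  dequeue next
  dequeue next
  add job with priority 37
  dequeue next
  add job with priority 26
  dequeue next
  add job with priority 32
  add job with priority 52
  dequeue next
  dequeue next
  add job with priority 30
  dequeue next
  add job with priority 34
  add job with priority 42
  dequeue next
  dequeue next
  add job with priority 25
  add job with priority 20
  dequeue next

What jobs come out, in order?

insert 63 → {63}
insert 28 → {28, 63}
dequeue next → 28; now {63}
insert 43 → {43, 63}
dequeue next → 43; now {63}
insert 47 → {47, 63}
dequeue next → 47; now {63}
insert 51 → {51, 63}
dequeue next → 51; now {63}
dequeue next → 63; now {}
insert 37 → {37}
dequeue next → 37; now {}
insert 26 → {26}
dequeue next → 26; now {}
insert 32 → {32}
insert 52 → {32, 52}
dequeue next → 32; now {52}
dequeue next → 52; now {}
insert 30 → {30}
dequeue next → 30; now {}
insert 34 → {34}
insert 42 → {34, 42}
dequeue next → 34; now {42}
dequeue next → 42; now {}
insert 25 → {25}
insert 20 → {20, 25}
dequeue next → 20; now {25}

[28, 43, 47, 51, 63, 37, 26, 32, 52, 30, 34, 42, 20]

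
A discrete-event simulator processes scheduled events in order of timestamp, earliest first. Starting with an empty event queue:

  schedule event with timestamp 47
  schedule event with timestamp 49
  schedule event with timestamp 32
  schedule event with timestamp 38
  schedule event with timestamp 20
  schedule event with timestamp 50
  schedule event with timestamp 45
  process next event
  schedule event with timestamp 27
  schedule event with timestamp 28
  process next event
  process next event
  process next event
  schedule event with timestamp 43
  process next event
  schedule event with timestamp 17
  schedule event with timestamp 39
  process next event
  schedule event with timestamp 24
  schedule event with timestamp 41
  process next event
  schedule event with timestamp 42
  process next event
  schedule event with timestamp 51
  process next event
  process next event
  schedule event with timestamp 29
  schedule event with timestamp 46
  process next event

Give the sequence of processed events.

insert 47 → {47}
insert 49 → {47, 49}
insert 32 → {32, 47, 49}
insert 38 → {32, 38, 47, 49}
insert 20 → {20, 32, 38, 47, 49}
insert 50 → {20, 32, 38, 47, 49, 50}
insert 45 → {20, 32, 38, 45, 47, 49, 50}
process next event → 20; now {32, 38, 45, 47, 49, 50}
insert 27 → {27, 32, 38, 45, 47, 49, 50}
insert 28 → {27, 28, 32, 38, 45, 47, 49, 50}
process next event → 27; now {28, 32, 38, 45, 47, 49, 50}
process next event → 28; now {32, 38, 45, 47, 49, 50}
process next event → 32; now {38, 45, 47, 49, 50}
insert 43 → {38, 43, 45, 47, 49, 50}
process next event → 38; now {43, 45, 47, 49, 50}
insert 17 → {17, 43, 45, 47, 49, 50}
insert 39 → {17, 39, 43, 45, 47, 49, 50}
process next event → 17; now {39, 43, 45, 47, 49, 50}
insert 24 → {24, 39, 43, 45, 47, 49, 50}
insert 41 → {24, 39, 41, 43, 45, 47, 49, 50}
process next event → 24; now {39, 41, 43, 45, 47, 49, 50}
insert 42 → {39, 41, 42, 43, 45, 47, 49, 50}
process next event → 39; now {41, 42, 43, 45, 47, 49, 50}
insert 51 → {41, 42, 43, 45, 47, 49, 50, 51}
process next event → 41; now {42, 43, 45, 47, 49, 50, 51}
process next event → 42; now {43, 45, 47, 49, 50, 51}
insert 29 → {29, 43, 45, 47, 49, 50, 51}
insert 46 → {29, 43, 45, 46, 47, 49, 50, 51}
process next event → 29; now {43, 45, 46, 47, 49, 50, 51}

[20, 27, 28, 32, 38, 17, 24, 39, 41, 42, 29]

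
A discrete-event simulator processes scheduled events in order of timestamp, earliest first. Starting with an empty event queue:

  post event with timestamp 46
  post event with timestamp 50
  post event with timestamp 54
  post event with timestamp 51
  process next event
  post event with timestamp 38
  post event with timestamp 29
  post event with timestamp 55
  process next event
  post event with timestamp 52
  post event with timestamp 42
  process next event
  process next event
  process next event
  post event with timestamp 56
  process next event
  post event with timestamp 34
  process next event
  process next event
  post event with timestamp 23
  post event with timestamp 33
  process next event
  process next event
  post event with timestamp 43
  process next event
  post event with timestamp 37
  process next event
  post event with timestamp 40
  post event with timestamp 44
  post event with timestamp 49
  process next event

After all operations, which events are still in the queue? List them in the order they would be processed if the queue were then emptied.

insert 46 → {46}
insert 50 → {46, 50}
insert 54 → {46, 50, 54}
insert 51 → {46, 50, 51, 54}
process next event → 46; now {50, 51, 54}
insert 38 → {38, 50, 51, 54}
insert 29 → {29, 38, 50, 51, 54}
insert 55 → {29, 38, 50, 51, 54, 55}
process next event → 29; now {38, 50, 51, 54, 55}
insert 52 → {38, 50, 51, 52, 54, 55}
insert 42 → {38, 42, 50, 51, 52, 54, 55}
process next event → 38; now {42, 50, 51, 52, 54, 55}
process next event → 42; now {50, 51, 52, 54, 55}
process next event → 50; now {51, 52, 54, 55}
insert 56 → {51, 52, 54, 55, 56}
process next event → 51; now {52, 54, 55, 56}
insert 34 → {34, 52, 54, 55, 56}
process next event → 34; now {52, 54, 55, 56}
process next event → 52; now {54, 55, 56}
insert 23 → {23, 54, 55, 56}
insert 33 → {23, 33, 54, 55, 56}
process next event → 23; now {33, 54, 55, 56}
process next event → 33; now {54, 55, 56}
insert 43 → {43, 54, 55, 56}
process next event → 43; now {54, 55, 56}
insert 37 → {37, 54, 55, 56}
process next event → 37; now {54, 55, 56}
insert 40 → {40, 54, 55, 56}
insert 44 → {40, 44, 54, 55, 56}
insert 49 → {40, 44, 49, 54, 55, 56}
process next event → 40; now {44, 49, 54, 55, 56}

44 → 49 → 54 → 55 → 56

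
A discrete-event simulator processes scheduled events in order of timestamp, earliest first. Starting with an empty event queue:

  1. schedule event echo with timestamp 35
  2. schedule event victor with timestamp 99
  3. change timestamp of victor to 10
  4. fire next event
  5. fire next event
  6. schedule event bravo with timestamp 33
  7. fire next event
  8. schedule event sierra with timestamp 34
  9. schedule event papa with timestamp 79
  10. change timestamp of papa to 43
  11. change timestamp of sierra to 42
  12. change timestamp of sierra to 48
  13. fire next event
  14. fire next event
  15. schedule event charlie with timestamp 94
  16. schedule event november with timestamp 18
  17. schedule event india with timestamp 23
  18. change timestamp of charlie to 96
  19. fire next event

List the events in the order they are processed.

victor → echo → bravo → papa → sierra → november

add echo (timestamp 35) → {echo:35}
add victor (timestamp 99) → {echo:35, victor:99}
update victor to timestamp 10 → {victor:10, echo:35}
fire next event → victor; now {echo:35}
fire next event → echo; now {}
add bravo (timestamp 33) → {bravo:33}
fire next event → bravo; now {}
add sierra (timestamp 34) → {sierra:34}
add papa (timestamp 79) → {sierra:34, papa:79}
update papa to timestamp 43 → {sierra:34, papa:43}
update sierra to timestamp 42 → {sierra:42, papa:43}
update sierra to timestamp 48 → {papa:43, sierra:48}
fire next event → papa; now {sierra:48}
fire next event → sierra; now {}
add charlie (timestamp 94) → {charlie:94}
add november (timestamp 18) → {november:18, charlie:94}
add india (timestamp 23) → {november:18, india:23, charlie:94}
update charlie to timestamp 96 → {november:18, india:23, charlie:96}
fire next event → november; now {india:23, charlie:96}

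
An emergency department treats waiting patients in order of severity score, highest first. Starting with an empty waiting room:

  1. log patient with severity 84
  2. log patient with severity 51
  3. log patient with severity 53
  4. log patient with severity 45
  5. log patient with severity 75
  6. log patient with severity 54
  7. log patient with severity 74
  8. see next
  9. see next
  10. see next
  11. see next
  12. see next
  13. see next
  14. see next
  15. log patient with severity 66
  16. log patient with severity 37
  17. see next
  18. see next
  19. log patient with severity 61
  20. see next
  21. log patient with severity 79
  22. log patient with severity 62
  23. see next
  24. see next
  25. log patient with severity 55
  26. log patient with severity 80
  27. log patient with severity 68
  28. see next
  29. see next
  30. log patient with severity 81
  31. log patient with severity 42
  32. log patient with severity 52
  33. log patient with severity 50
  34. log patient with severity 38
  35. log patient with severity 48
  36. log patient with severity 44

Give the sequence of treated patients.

[84, 75, 74, 54, 53, 51, 45, 66, 37, 61, 79, 62, 80, 68]

insert 84 → {84}
insert 51 → {84, 51}
insert 53 → {84, 53, 51}
insert 45 → {84, 53, 51, 45}
insert 75 → {84, 75, 53, 51, 45}
insert 54 → {84, 75, 54, 53, 51, 45}
insert 74 → {84, 75, 74, 54, 53, 51, 45}
see next → 84; now {75, 74, 54, 53, 51, 45}
see next → 75; now {74, 54, 53, 51, 45}
see next → 74; now {54, 53, 51, 45}
see next → 54; now {53, 51, 45}
see next → 53; now {51, 45}
see next → 51; now {45}
see next → 45; now {}
insert 66 → {66}
insert 37 → {66, 37}
see next → 66; now {37}
see next → 37; now {}
insert 61 → {61}
see next → 61; now {}
insert 79 → {79}
insert 62 → {79, 62}
see next → 79; now {62}
see next → 62; now {}
insert 55 → {55}
insert 80 → {80, 55}
insert 68 → {80, 68, 55}
see next → 80; now {68, 55}
see next → 68; now {55}
insert 81 → {81, 55}
insert 42 → {81, 55, 42}
insert 52 → {81, 55, 52, 42}
insert 50 → {81, 55, 52, 50, 42}
insert 38 → {81, 55, 52, 50, 42, 38}
insert 48 → {81, 55, 52, 50, 48, 42, 38}
insert 44 → {81, 55, 52, 50, 48, 44, 42, 38}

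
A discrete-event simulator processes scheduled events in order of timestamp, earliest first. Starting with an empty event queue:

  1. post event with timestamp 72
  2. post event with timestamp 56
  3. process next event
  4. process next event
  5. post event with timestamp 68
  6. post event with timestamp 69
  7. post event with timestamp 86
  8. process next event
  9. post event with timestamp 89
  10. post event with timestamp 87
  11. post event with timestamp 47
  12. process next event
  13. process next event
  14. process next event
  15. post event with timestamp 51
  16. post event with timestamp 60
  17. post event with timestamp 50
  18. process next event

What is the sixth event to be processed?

86

insert 72 → {72}
insert 56 → {56, 72}
process next event → 56; now {72}
process next event → 72; now {}
insert 68 → {68}
insert 69 → {68, 69}
insert 86 → {68, 69, 86}
process next event → 68; now {69, 86}
insert 89 → {69, 86, 89}
insert 87 → {69, 86, 87, 89}
insert 47 → {47, 69, 86, 87, 89}
process next event → 47; now {69, 86, 87, 89}
process next event → 69; now {86, 87, 89}
process next event → 86; now {87, 89}
insert 51 → {51, 87, 89}
insert 60 → {51, 60, 87, 89}
insert 50 → {50, 51, 60, 87, 89}
process next event → 50; now {51, 60, 87, 89}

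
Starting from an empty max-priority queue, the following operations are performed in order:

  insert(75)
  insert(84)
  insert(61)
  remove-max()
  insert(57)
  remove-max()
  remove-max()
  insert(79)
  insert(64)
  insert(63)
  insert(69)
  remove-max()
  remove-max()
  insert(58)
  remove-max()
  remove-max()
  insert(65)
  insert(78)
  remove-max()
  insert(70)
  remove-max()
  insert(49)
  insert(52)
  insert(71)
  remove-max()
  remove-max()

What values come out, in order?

84, 75, 61, 79, 69, 64, 63, 78, 70, 71, 65

insert 75 → {75}
insert 84 → {84, 75}
insert 61 → {84, 75, 61}
remove-max → 84; now {75, 61}
insert 57 → {75, 61, 57}
remove-max → 75; now {61, 57}
remove-max → 61; now {57}
insert 79 → {79, 57}
insert 64 → {79, 64, 57}
insert 63 → {79, 64, 63, 57}
insert 69 → {79, 69, 64, 63, 57}
remove-max → 79; now {69, 64, 63, 57}
remove-max → 69; now {64, 63, 57}
insert 58 → {64, 63, 58, 57}
remove-max → 64; now {63, 58, 57}
remove-max → 63; now {58, 57}
insert 65 → {65, 58, 57}
insert 78 → {78, 65, 58, 57}
remove-max → 78; now {65, 58, 57}
insert 70 → {70, 65, 58, 57}
remove-max → 70; now {65, 58, 57}
insert 49 → {65, 58, 57, 49}
insert 52 → {65, 58, 57, 52, 49}
insert 71 → {71, 65, 58, 57, 52, 49}
remove-max → 71; now {65, 58, 57, 52, 49}
remove-max → 65; now {58, 57, 52, 49}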